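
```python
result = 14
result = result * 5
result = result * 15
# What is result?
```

Trace:
`result = 14` → result = 14
`result = result * 5` → result = 70
`result = result * 15` → result = 1050
So result = 1050

Answer: 1050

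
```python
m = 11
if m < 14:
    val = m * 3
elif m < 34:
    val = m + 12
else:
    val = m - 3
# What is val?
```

Trace:
`m = 11` → m = 11
`if m < 14: ...` → m < 14 is True → val = 33
So val = 33

Answer: 33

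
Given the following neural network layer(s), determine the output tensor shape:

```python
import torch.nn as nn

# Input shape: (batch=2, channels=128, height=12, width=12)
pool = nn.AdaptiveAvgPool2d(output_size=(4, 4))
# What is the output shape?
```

Input: (2, 128, 12, 12) -> Output: (2, 128, 4, 4)

Answer: (2, 128, 4, 4)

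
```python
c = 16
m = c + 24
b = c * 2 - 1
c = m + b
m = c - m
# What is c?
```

Trace:
`c = 16` → c = 16
`m = c + 24` → m = 40
`b = c * 2 - 1` → b = 31
`c = m + b` → c = 71
`m = c - m` → m = 31
So c = 71

Answer: 71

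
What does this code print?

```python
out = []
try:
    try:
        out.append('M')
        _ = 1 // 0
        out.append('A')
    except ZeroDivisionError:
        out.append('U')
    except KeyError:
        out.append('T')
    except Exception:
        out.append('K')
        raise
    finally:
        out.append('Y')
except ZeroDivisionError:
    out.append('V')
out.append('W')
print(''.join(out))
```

Execution trace: 'M' (inner try body) → 'U' (inner except ZeroDivisionError) → 'Y' (inner finally) → 'W' (after the try/except). Output: MUYW

Answer: MUYW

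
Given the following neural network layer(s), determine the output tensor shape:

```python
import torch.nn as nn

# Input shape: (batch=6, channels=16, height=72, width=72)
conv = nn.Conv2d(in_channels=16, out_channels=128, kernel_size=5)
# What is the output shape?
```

Input: (6, 16, 72, 72) -> Output: (6, 128, 68, 68)

Answer: (6, 128, 68, 68)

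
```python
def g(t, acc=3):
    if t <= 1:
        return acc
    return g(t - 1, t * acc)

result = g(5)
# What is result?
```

Accumulator trace (n, acc): (5, 3) -> (4, 15) -> (3, 60) -> (2, 180) -> (1, 360) -> return 360

Answer: 360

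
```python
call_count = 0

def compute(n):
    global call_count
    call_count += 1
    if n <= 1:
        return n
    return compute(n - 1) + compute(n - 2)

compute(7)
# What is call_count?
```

Calls(n) = 1 + Calls(n-1) + Calls(n-2); Calls(0)=Calls(1)=1. For n=7 this gives 41.

Answer: 41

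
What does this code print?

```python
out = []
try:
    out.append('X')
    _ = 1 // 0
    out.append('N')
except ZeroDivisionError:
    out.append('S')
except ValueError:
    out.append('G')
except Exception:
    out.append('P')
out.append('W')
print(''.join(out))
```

Execution trace: 'X' (try body) → 'S' (except ZeroDivisionError) → 'W' (after the try/except). Output: XSW

Answer: XSW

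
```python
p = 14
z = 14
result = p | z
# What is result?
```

Trace:
`p = 14` → p = 14
`z = 14` → z = 14
`result = p | z` → result = 14
So result = 14

Answer: 14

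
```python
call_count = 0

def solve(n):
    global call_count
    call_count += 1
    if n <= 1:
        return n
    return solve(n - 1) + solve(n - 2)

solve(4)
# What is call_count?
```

Calls(n) = 1 + Calls(n-1) + Calls(n-2); Calls(0)=Calls(1)=1. For n=4 this gives 9.

Answer: 9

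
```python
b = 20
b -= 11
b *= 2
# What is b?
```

Trace:
`b = 20` → b = 20
`b -= 11` → b = 9
`b *= 2` → b = 18
So b = 18

Answer: 18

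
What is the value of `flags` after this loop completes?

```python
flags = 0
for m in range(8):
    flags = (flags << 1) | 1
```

Build 8 consecutive 1-bits: 0b11111111
`flags` takes the values: 0 → 1 → 3 → 7 → 15 → 31 → 63 → 127 → 255

Answer: 255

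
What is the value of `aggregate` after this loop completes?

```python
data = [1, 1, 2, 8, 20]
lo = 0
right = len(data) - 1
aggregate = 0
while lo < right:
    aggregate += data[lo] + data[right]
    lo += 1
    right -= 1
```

Sum of pairs from ends
`aggregate` takes the values: 0 → 21 → 30

Answer: 30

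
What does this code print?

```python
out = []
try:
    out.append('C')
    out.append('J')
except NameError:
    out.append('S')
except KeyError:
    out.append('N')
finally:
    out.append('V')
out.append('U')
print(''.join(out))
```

Execution trace: 'C' (try body) → 'J' (try body, no exception) → 'V' (finally) → 'U' (after the try/except). Output: CJVU

Answer: CJVU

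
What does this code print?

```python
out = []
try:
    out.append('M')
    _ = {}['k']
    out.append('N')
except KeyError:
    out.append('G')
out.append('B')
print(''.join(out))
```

Execution trace: 'M' (try body) → 'G' (except KeyError) → 'B' (after the try/except). Output: MGB

Answer: MGB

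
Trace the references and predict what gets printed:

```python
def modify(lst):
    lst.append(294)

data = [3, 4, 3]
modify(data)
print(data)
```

Key concept: function modifies passed list.
Step by step:
`data = [3, 4, 3]` → data = [3, 4, 3]
`modify(data)` → data = [3, 4, 3, 294]
`print(data)` → prints [3, 4, 3, 294]

Answer: [3, 4, 3, 294]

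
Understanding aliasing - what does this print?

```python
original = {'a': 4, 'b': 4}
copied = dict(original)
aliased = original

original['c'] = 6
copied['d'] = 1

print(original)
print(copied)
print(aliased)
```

Key concept: dict() creates copy, assignment creates alias.
Step by step:
`original = {'a': 4, 'b': 4}` → original = {'a': 4, 'b': 4}
`copied = dict(original)` → copied = {'a': 4, 'b': 4}
`aliased = original` → aliased = {'a': 4, 'b': 4} (same object as original)
`original['c'] = 6` → original = {'a': 4, 'b': 4, 'c': 6} (same object as aliased); aliased = {'a': 4, 'b': 4, 'c': 6} (same object as original)
`copied['d'] = 1` → copied = {'a': 4, 'b': 4, 'd': 1}
`print(original)` → prints {'a': 4, 'b': 4, 'c': 6}
`print(copied)` → prints {'a': 4, 'b': 4, 'd': 1}
`print(aliased)` → prints {'a': 4, 'b': 4, 'c': 6}

Answer:
{'a': 4, 'b': 4, 'c': 6}
{'a': 4, 'b': 4, 'd': 1}
{'a': 4, 'b': 4, 'c': 6}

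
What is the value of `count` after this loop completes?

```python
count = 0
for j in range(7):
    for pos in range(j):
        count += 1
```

Triangle number: 0+1+2+...+6
`count` takes the values: 0 → 1 → 2 → 3 → 4 → 5 → 6 → 7 → 8 → 9 → 10 → 11 → 12 → 13 → 14 → 15 → 16 → 17 → 18 → 19 → 20 → 21

Answer: 21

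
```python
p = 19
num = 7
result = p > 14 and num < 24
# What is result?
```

Trace:
`p = 19` → p = 19
`num = 7` → num = 7
`result = p > 14 and num < 24` → result = True
So result = True

Answer: True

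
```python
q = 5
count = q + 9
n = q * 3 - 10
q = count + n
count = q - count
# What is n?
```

Trace:
`q = 5` → q = 5
`count = q + 9` → count = 14
`n = q * 3 - 10` → n = 5
`q = count + n` → q = 19
`count = q - count` → count = 5
So n = 5

Answer: 5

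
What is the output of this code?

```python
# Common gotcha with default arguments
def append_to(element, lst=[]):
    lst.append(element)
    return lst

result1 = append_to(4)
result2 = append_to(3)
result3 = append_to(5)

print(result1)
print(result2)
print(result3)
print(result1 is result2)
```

Key concept: mutable default argument gotcha.
Step by step:
`result1 = append_to(4)` → result1 = [4]
`result2 = append_to(3)` → result1 = [4, 3] (same object as result2); result2 = [4, 3] (same object as result1)
`result3 = append_to(5)` → result1 = [4, 3, 5] (same object as result2, result3); result2 = [4, 3, 5] (same object as result1, result3); result3 = [4, 3, 5] (same object as result1, result2)
`print(result1)` → prints [4, 3, 5]
`print(result2)` → prints [4, 3, 5]
`print(result3)` → prints [4, 3, 5]
`print(result1 is result2)` → prints True

Answer:
[4, 3, 5]
[4, 3, 5]
[4, 3, 5]
True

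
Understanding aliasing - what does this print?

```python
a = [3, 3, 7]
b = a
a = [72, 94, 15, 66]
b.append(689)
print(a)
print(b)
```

Key concept: rebinding vs mutation: a is rebound to a new list, b still points at the original.
Step by step:
`a = [3, 3, 7]` → a = [3, 3, 7]
`b = a` → b = [3, 3, 7] (same object as a)
`a = [72, 94, 15, 66]` → a = [72, 94, 15, 66]
`b.append(689)` → b = [3, 3, 7, 689]
`print(a)` → prints [72, 94, 15, 66]
`print(b)` → prints [3, 3, 7, 689]

Answer:
[72, 94, 15, 66]
[3, 3, 7, 689]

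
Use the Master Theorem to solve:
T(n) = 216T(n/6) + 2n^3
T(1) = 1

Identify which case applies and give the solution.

a=216, b=6, f(n)=2n^3. log_6(216) = 3. Since c=3 = 3, Case 2 applies: T(n) = Θ(n^log_b(a) · log n) = O(n^3 log n).

Answer: O(n^3 log n) - Case 2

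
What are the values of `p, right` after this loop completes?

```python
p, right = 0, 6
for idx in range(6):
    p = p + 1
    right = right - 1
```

p goes 0→6, right goes 6→0
`p, right` takes the values: (0, 6) → (1, 6) → (1, 5) → (2, 5) → (2, 4) → (3, 4) → (3, 3) → (4, 3) → (4, 2) → (5, 2) → (5, 1) → (6, 1) → (6, 0)

Answer: 6, 0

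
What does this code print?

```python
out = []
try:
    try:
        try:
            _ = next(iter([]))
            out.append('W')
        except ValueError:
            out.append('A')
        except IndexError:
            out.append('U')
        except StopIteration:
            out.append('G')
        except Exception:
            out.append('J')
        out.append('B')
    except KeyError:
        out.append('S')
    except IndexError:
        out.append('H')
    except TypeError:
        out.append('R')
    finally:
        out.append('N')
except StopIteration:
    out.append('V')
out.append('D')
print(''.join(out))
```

Execution trace: 'G' (inner except StopIteration) → 'B' (try body, no exception) → 'N' (finally) → 'D' (after the try/except). Output: GBND

Answer: GBND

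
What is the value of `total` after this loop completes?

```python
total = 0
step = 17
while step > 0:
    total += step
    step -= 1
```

Sum 17 down to 1
`total` takes the values: 0 → 17 → 33 → 48 → 62 → 75 → 87 → 98 → 108 → 117 → 125 → 132 → 138 → 143 → 147 → 150 → 152 → 153

Answer: 153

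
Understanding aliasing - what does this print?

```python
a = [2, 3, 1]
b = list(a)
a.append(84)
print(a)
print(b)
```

Key concept: list() constructor creates copy.
Step by step:
`a = [2, 3, 1]` → a = [2, 3, 1]
`b = list(a)` → b = [2, 3, 1]
`a.append(84)` → a = [2, 3, 1, 84]
`print(a)` → prints [2, 3, 1, 84]
`print(b)` → prints [2, 3, 1]

Answer:
[2, 3, 1, 84]
[2, 3, 1]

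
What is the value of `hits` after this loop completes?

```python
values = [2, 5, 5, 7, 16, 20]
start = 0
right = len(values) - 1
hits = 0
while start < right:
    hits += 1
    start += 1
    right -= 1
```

Iterations until pointers meet (list length 6)
`hits` takes the values: 0 → 1 → 2 → 3

Answer: 3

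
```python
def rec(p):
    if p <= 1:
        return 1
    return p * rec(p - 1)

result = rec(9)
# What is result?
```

rec(9) = 9 * 8 * 7 * 6 * 5 * 4 * 3 * 2 * 1 = 362880

Answer: 362880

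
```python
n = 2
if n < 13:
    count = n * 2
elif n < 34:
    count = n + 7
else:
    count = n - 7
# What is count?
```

Trace:
`n = 2` → n = 2
`if n < 13: ...` → n < 13 is True → count = 4
So count = 4

Answer: 4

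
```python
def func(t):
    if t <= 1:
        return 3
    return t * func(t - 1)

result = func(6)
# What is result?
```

func(6) = 6 * 5 * 4 * 3 * 2 * 3 = 2160

Answer: 2160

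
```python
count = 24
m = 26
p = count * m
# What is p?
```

Trace:
`count = 24` → count = 24
`m = 26` → m = 26
`p = count * m` → p = 624
So p = 624

Answer: 624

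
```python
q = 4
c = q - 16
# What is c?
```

Trace:
`q = 4` → q = 4
`c = q - 16` → c = -12
So c = -12

Answer: -12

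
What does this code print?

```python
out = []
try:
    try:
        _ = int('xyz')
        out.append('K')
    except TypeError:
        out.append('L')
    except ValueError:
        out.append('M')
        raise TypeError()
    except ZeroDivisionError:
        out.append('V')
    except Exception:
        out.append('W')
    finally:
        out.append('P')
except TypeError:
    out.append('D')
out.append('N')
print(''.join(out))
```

Execution trace: 'M' (inner except ValueError) → 'P' (inner finally) → 'D' (outer except TypeError) → 'N' (after the try/except). Output: MPDN

Answer: MPDN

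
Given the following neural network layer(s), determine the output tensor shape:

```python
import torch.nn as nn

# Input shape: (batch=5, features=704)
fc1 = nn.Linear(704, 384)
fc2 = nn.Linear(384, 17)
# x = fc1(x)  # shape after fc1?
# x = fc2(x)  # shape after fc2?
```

Input: (5, 704) -> after fc1: (5, 384) -> Output: (5, 17)

Answer: (5, 17)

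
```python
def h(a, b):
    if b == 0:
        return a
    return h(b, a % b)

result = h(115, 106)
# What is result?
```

h(115, 106) -> h(106, 9) -> h(9, 7) -> h(7, 2) -> h(2, 1) -> h(1, 0) -> 1

Answer: 1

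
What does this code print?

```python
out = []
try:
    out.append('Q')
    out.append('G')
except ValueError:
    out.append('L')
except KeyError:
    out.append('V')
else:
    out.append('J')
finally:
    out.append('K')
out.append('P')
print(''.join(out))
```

Execution trace: 'Q' (try body) → 'G' (try body, no exception) → 'J' (else) → 'K' (finally) → 'P' (after the try/except). Output: QGJKP

Answer: QGJKP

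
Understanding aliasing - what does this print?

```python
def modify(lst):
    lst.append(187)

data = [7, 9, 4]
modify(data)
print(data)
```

Key concept: function modifies passed list.
Step by step:
`data = [7, 9, 4]` → data = [7, 9, 4]
`modify(data)` → data = [7, 9, 4, 187]
`print(data)` → prints [7, 9, 4, 187]

Answer: [7, 9, 4, 187]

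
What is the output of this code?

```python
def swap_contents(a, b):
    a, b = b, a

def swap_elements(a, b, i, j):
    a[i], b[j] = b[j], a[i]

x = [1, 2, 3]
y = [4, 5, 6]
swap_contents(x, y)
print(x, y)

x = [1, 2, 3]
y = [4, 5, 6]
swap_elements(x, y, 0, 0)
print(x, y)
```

Key concept: parameter rebinding vs mutation.
Step by step:
`x = [1, 2, 3]` → x = [1, 2, 3]
`y = [4, 5, 6]` → y = [4, 5, 6]
`swap_contents(x, y)` → no visible change to tracked variables
`print(x, y)` → prints [1, 2, 3] [4, 5, 6]
`x = [1, 2, 3]` → x = [1, 2, 3]
`y = [4, 5, 6]` → y = [4, 5, 6]
`swap_elements(x, y, 0, 0)` → x = [4, 2, 3]; y = [1, 5, 6]
`print(x, y)` → prints [4, 2, 3] [1, 5, 6]

Answer:
[1, 2, 3] [4, 5, 6]
[4, 2, 3] [1, 5, 6]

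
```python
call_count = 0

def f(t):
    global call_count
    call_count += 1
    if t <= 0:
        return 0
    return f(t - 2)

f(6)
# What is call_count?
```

Linear recursion stepping by 2: 4 calls from t=6 down to ≤0.

Answer: 4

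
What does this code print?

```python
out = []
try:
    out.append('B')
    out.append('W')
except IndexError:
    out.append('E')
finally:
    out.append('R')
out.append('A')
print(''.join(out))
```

Execution trace: 'B' (try body) → 'W' (try body, no exception) → 'R' (finally) → 'A' (after the try/except). Output: BWRA

Answer: BWRA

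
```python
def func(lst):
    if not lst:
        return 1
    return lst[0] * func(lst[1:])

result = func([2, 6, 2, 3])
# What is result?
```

Product over [2, 6, 2, 3] = 2 * 6 * 2 * 3 = 72

Answer: 72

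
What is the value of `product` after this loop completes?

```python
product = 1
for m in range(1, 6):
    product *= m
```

5! = 120
`product` takes the values: 1 → 2 → 6 → 24 → 120

Answer: 120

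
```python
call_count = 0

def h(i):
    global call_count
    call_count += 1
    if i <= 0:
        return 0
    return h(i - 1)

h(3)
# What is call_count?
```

Linear recursion stepping by 1: 4 calls from i=3 down to ≤0.

Answer: 4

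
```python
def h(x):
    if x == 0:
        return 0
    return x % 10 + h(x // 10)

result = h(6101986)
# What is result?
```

Sum of digits of 6101986: 6 + 8 + 9 + 1 + 0 + 1 + 6 = 31

Answer: 31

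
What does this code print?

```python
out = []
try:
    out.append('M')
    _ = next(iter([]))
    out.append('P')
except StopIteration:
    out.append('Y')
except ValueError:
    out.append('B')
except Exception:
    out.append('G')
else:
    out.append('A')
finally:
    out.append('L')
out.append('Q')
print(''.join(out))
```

Execution trace: 'M' (try body) → 'Y' (except StopIteration) → 'L' (finally) → 'Q' (after the try/except). Output: MYLQ

Answer: MYLQ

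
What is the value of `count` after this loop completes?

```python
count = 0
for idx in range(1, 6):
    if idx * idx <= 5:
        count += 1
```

Count numbers where idx² ≤ 5
`count` takes the values: 0 → 1 → 2

Answer: 2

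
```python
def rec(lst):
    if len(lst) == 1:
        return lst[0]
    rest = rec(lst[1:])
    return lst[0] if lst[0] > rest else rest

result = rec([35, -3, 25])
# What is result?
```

Recursive max over [35, -3, 25] = 35

Answer: 35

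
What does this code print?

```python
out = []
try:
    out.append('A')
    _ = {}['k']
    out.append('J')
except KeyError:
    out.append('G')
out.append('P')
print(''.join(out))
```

Execution trace: 'A' (try body) → 'G' (except KeyError) → 'P' (after the try/except). Output: AGP

Answer: AGP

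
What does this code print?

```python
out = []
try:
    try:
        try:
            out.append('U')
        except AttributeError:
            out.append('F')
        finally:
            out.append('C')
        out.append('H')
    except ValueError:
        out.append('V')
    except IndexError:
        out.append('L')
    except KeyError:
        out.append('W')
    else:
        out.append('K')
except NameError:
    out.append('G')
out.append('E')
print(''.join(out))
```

Execution trace: 'U' (inner try body, no exception) → 'C' (inner finally) → 'H' (try body, no exception) → 'K' (else) → 'E' (after the try/except). Output: UCHKE

Answer: UCHKE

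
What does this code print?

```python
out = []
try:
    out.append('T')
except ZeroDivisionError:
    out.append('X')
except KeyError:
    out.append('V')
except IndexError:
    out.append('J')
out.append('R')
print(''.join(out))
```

Execution trace: 'T' (try body, no exception) → 'R' (after the try/except). Output: TR

Answer: TR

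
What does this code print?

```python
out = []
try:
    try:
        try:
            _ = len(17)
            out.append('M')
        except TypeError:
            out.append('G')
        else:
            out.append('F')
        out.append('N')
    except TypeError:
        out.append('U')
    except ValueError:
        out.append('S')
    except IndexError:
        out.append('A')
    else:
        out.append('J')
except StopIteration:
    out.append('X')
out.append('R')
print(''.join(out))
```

Execution trace: 'G' (inner except TypeError) → 'N' (try body, no exception) → 'J' (else) → 'R' (after the try/except). Output: GNJR

Answer: GNJR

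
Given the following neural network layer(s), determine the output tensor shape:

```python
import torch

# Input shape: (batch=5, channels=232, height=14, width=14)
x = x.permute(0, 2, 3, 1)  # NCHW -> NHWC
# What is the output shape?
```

Input: (5, 232, 14, 14) -> Output: (5, 14, 14, 232)

Answer: (5, 14, 14, 232)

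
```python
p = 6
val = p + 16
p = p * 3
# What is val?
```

Trace:
`p = 6` → p = 6
`val = p + 16` → val = 22
`p = p * 3` → p = 18
So val = 22

Answer: 22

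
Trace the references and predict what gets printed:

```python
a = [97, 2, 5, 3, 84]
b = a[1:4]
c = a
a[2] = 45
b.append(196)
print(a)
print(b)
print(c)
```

Key concept: slice vs alias.
Step by step:
`a = [97, 2, 5, 3, 84]` → a = [97, 2, 5, 3, 84]
`b = a[1:4]` → b = [2, 5, 3]
`c = a` → c = [97, 2, 5, 3, 84] (same object as a)
`a[2] = 45` → a = [97, 2, 45, 3, 84] (same object as c); c = [97, 2, 45, 3, 84] (same object as a)
`b.append(196)` → b = [2, 5, 3, 196]
`print(a)` → prints [97, 2, 45, 3, 84]
`print(b)` → prints [2, 5, 3, 196]
`print(c)` → prints [97, 2, 45, 3, 84]

Answer:
[97, 2, 45, 3, 84]
[2, 5, 3, 196]
[97, 2, 45, 3, 84]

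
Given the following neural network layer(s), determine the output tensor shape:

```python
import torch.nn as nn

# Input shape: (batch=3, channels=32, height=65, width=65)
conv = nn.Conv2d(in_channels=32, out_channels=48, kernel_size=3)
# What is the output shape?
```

Input: (3, 32, 65, 65) -> Output: (3, 48, 63, 63)

Answer: (3, 48, 63, 63)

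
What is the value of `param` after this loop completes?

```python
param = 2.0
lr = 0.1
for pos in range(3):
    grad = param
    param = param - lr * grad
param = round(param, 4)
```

Gradient descent: w = 2.0 * (1 - 0.1)^3
`param` takes the values: 2.0 → 1.8 → 1.62 → 1.458

Answer: 1.458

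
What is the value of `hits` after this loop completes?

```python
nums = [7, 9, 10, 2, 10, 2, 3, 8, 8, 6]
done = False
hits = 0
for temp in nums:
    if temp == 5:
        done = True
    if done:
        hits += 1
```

Count elements after first 5 in [7, 9, 10, 2, 10, 2, 3, 8, 8, 6]
`hits` takes the values: 0

Answer: 0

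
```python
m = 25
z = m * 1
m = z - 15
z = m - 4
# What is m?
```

Trace:
`m = 25` → m = 25
`z = m * 1` → z = 25
`m = z - 15` → m = 10
`z = m - 4` → z = 6
So m = 10

Answer: 10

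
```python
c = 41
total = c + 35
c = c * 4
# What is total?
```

Trace:
`c = 41` → c = 41
`total = c + 35` → total = 76
`c = c * 4` → c = 164
So total = 76

Answer: 76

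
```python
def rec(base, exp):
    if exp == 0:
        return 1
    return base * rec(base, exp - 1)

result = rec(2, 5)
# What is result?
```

rec(2, 5) = 2 * 2 * 2 * 2 * 2 = 32

Answer: 32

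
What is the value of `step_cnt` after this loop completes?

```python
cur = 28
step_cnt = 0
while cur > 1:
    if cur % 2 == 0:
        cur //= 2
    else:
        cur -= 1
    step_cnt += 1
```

Steps to reduce 28 to 1
`step_cnt` takes the values: 0 → 1 → 2 → 3 → 4 → 5 → 6

Answer: 6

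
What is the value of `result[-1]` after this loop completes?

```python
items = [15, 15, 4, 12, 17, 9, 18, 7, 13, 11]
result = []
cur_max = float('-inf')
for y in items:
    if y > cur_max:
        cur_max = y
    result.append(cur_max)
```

Running max ends at 18
`result` takes the values: [] → [15] → [15, 15] → [15, 15, 15] → [15, 15, 15, 15] → [15, 15, 15, 15, 17] → [15, 15, 15, 15, 17, 17] → [15, 15, 15, 15, 17, 17, 18] → [15, 15, 15, 15, 17, 17, 18, 18] → [15, 15, 15, 15, 17, 17, 18, 18, 18] → [15, 15, 15, 15, 17, 17, 18, 18, 18, 18]
So `result[-1]` = 18

Answer: 18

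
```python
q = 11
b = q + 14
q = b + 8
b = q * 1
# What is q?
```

Trace:
`q = 11` → q = 11
`b = q + 14` → b = 25
`q = b + 8` → q = 33
`b = q * 1` → b = 33
So q = 33

Answer: 33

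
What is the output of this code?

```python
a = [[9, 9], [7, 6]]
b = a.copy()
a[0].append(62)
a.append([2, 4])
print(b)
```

Key concept: shallow copy with nested lists.
Step by step:
`a = [[9, 9], [7, 6]]` → a = [[9, 9], [7, 6]]
`b = a.copy()` → b = [[9, 9], [7, 6]]
`a[0].append(62)` → a = [[9, 9, 62], [7, 6]]; b = [[9, 9, 62], [7, 6]]
`a.append([2, 4])` → a = [[9, 9, 62], [7, 6], [2, 4]]
`print(b)` → prints [[9, 9, 62], [7, 6]]

Answer: [[9, 9, 62], [7, 6]]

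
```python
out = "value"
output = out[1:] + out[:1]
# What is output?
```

Trace:
`out = "value"` → out = 'value'
`output = out[1:] + out[:1]` → output = 'aluev'
So output = 'aluev'

Answer: 'aluev'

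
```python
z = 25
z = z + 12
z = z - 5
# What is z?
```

Trace:
`z = 25` → z = 25
`z = z + 12` → z = 37
`z = z - 5` → z = 32
So z = 32

Answer: 32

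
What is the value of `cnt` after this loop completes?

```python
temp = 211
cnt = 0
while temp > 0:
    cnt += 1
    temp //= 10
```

Count digits by repeated division by 10
`cnt` takes the values: 0 → 1 → 2 → 3

Answer: 3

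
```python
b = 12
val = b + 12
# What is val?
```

Trace:
`b = 12` → b = 12
`val = b + 12` → val = 24
So val = 24

Answer: 24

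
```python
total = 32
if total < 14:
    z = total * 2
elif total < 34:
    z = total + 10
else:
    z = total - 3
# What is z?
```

Trace:
`total = 32` → total = 32
`if total < 14: ...` → total < 14 is False, total < 34 is True → z = 42
So z = 42

Answer: 42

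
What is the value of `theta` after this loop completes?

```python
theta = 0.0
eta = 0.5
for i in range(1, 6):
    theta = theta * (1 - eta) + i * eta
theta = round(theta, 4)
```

Moving average with lr=0.5
`theta` takes the values: 0.0 → 0.5 → 1.25 → 2.125 → 3.0625 → 4.03125 → 4.0312

Answer: 4.0312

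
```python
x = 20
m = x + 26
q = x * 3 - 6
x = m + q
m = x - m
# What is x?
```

Trace:
`x = 20` → x = 20
`m = x + 26` → m = 46
`q = x * 3 - 6` → q = 54
`x = m + q` → x = 100
`m = x - m` → m = 54
So x = 100

Answer: 100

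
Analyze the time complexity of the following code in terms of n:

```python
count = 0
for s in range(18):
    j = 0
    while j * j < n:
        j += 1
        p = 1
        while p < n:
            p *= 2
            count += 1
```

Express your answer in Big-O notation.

Each loop level contributes: 1 × √n × log n. Multiplying the contributions gives O(√n log n).

Answer: O(√n log n)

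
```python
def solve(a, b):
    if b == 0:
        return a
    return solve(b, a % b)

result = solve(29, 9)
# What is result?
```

solve(29, 9) -> solve(9, 2) -> solve(2, 1) -> solve(1, 0) -> 1

Answer: 1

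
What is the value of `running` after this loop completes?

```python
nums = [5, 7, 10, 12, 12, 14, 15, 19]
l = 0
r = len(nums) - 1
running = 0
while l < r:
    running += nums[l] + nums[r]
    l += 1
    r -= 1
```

Sum of pairs from ends
`running` takes the values: 0 → 24 → 46 → 70 → 94

Answer: 94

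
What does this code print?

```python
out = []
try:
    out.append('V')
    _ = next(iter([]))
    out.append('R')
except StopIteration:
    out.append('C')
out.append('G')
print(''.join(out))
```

Execution trace: 'V' (try body) → 'C' (except StopIteration) → 'G' (after the try/except). Output: VCG

Answer: VCG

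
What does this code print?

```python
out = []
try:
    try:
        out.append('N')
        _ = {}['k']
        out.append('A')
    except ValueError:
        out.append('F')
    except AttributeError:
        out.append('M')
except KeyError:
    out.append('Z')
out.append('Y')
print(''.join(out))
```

Execution trace: 'N' (inner try body) → 'Z' (outer except KeyError) → 'Y' (after the try/except). Output: NZY

Answer: NZY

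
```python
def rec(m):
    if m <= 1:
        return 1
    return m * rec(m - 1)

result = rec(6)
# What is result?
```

rec(6) = 6 * 5 * 4 * 3 * 2 * 1 = 720

Answer: 720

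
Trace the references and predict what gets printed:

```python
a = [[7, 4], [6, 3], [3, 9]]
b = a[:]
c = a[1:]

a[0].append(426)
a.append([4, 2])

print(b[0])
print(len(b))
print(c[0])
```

Key concept: slice with nested mutation.
Step by step:
`a = [[7, 4], [6, 3], [3, 9]]` → a = [[7, 4], [6, 3], [3, 9]]
`b = a[:]` → b = [[7, 4], [6, 3], [3, 9]]
`c = a[1:]` → c = [[6, 3], [3, 9]]
`a[0].append(426)` → a = [[7, 4, 426], [6, 3], [3, 9]]; b = [[7, 4, 426], [6, 3], [3, 9]]
`a.append([4, 2])` → a = [[7, 4, 426], [6, 3], [3, 9], [4, 2]]
`print(b[0])` → prints [7, 4, 426]
`print(len(b))` → prints 3
`print(c[0])` → prints [6, 3]

Answer:
[7, 4, 426]
3
[6, 3]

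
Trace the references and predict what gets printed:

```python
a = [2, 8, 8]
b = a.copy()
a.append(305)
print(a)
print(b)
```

Key concept: list.copy() creates independent copy.
Step by step:
`a = [2, 8, 8]` → a = [2, 8, 8]
`b = a.copy()` → b = [2, 8, 8]
`a.append(305)` → a = [2, 8, 8, 305]
`print(a)` → prints [2, 8, 8, 305]
`print(b)` → prints [2, 8, 8]

Answer:
[2, 8, 8, 305]
[2, 8, 8]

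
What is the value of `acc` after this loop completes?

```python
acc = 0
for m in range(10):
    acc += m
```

Sum of 0 to 9 = 45
`acc` takes the values: 0 → 1 → 3 → 6 → 10 → 15 → 21 → 28 → 36 → 45

Answer: 45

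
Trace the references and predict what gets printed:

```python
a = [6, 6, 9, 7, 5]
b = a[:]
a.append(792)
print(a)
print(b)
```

Key concept: slice [:] creates copy.
Step by step:
`a = [6, 6, 9, 7, 5]` → a = [6, 6, 9, 7, 5]
`b = a[:]` → b = [6, 6, 9, 7, 5]
`a.append(792)` → a = [6, 6, 9, 7, 5, 792]
`print(a)` → prints [6, 6, 9, 7, 5, 792]
`print(b)` → prints [6, 6, 9, 7, 5]

Answer:
[6, 6, 9, 7, 5, 792]
[6, 6, 9, 7, 5]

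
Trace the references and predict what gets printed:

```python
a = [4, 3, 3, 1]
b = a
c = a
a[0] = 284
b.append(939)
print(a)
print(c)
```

Key concept: multiple aliases.
Step by step:
`a = [4, 3, 3, 1]` → a = [4, 3, 3, 1]
`b = a` → b = [4, 3, 3, 1] (same object as a)
`c = a` → c = [4, 3, 3, 1] (same object as a, b)
`a[0] = 284` → a = [284, 3, 3, 1] (same object as b, c); b = [284, 3, 3, 1] (same object as a, c); c = [284, 3, 3, 1] (same object as a, b)
`b.append(939)` → a = [284, 3, 3, 1, 939] (same object as b, c); b = [284, 3, 3, 1, 939] (same object as a, c); c = [284, 3, 3, 1, 939] (same object as a, b)
`print(a)` → prints [284, 3, 3, 1, 939]
`print(c)` → prints [284, 3, 3, 1, 939]

Answer:
[284, 3, 3, 1, 939]
[284, 3, 3, 1, 939]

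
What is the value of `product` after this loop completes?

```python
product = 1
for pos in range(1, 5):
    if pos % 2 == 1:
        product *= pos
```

Product of odd numbers 1 to 4
`product` takes the values: 1 → 3

Answer: 3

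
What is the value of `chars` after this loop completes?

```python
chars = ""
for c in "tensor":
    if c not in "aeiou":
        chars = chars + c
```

Remove vowels from 'tensor'
`chars` takes the values: "" → "t" → "tn" → "tns" → "tnsr"

Answer: "tnsr"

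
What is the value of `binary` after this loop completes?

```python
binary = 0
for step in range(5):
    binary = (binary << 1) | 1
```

Build 5 consecutive 1-bits: 0b11111
`binary` takes the values: 0 → 1 → 3 → 7 → 15 → 31

Answer: 31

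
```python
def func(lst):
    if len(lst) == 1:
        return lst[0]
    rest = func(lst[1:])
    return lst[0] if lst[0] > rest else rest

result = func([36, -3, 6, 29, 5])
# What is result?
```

Recursive max over [36, -3, 6, 29, 5] = 36

Answer: 36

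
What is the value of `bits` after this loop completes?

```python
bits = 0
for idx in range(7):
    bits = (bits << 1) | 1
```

Build 7 consecutive 1-bits: 0b1111111
`bits` takes the values: 0 → 1 → 3 → 7 → 15 → 31 → 63 → 127

Answer: 127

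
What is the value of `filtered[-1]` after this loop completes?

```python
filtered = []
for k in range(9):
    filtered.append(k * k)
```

Last element of squares 0 to 8
`filtered` takes the values: [] → [0] → [0, 1] → [0, 1, 4] → [0, 1, 4, 9] → [0, 1, 4, 9, 16] → [0, 1, 4, 9, 16, 25] → [0, 1, 4, 9, 16, 25, 36] → [0, 1, 4, 9, 16, 25, 36, 49] → [0, 1, 4, 9, 16, 25, 36, 49, 64]
So `filtered[-1]` = 64

Answer: 64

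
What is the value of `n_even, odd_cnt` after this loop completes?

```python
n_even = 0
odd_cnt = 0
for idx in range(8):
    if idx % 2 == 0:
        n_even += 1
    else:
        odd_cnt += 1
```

Count evens and odds in range(8)
`n_even, odd_cnt` takes the values: (0, 0) → (1, 0) → (1, 1) → (2, 1) → (2, 2) → (3, 2) → (3, 3) → (4, 3) → (4, 4)

Answer: 4, 4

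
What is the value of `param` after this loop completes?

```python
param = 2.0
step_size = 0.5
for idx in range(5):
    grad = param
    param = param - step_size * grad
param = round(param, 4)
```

Gradient descent: w = 2.0 * (1 - 0.5)^5
`param` takes the values: 2.0 → 1.0 → 0.5 → 0.25 → 0.125 → 0.0625

Answer: 0.0625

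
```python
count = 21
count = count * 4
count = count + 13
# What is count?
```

Trace:
`count = 21` → count = 21
`count = count * 4` → count = 84
`count = count + 13` → count = 97
So count = 97

Answer: 97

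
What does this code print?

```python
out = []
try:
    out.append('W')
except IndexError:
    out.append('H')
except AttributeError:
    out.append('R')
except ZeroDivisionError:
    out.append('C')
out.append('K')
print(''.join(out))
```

Execution trace: 'W' (try body, no exception) → 'K' (after the try/except). Output: WK

Answer: WK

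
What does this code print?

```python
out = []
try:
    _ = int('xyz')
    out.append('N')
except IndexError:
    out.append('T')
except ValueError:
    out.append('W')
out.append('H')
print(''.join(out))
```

Execution trace: 'W' (except ValueError) → 'H' (after the try/except). Output: WH

Answer: WH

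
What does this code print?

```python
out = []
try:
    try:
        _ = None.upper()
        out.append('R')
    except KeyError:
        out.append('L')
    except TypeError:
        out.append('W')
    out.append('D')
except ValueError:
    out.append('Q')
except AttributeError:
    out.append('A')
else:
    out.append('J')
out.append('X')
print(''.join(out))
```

Execution trace: 'A' (except AttributeError) → 'X' (after the try/except). Output: AX

Answer: AX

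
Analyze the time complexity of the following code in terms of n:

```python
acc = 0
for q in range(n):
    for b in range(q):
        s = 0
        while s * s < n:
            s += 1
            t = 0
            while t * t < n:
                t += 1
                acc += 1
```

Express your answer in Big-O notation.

Each loop level contributes: n × n × √n × √n. Multiplying the contributions gives O(n^3).

Answer: O(n^3)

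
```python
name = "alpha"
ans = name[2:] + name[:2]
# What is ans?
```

Trace:
`name = "alpha"` → name = 'alpha'
`ans = name[2:] + name[:2]` → ans = 'phaal'
So ans = 'phaal'

Answer: 'phaal'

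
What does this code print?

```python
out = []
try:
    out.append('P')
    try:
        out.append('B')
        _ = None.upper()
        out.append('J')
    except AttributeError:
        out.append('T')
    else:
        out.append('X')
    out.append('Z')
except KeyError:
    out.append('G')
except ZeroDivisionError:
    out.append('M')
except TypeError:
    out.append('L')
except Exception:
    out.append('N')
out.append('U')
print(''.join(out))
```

Execution trace: 'P' (try body) → 'B' (inner try body) → 'T' (inner except AttributeError) → 'Z' (try body, no exception) → 'U' (after the try/except). Output: PBTZU

Answer: PBTZU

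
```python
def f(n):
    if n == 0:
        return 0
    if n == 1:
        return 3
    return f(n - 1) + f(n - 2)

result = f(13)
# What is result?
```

Build up from base cases: f(0)=0, f(1)=3, f(2)=3, f(3)=6, f(4)=9, f(5)=15, f(6)=24, ..., f(13)=699

Answer: 699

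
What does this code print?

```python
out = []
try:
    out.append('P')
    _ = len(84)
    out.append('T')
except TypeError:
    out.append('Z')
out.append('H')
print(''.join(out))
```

Execution trace: 'P' (try body) → 'Z' (except TypeError) → 'H' (after the try/except). Output: PZH

Answer: PZH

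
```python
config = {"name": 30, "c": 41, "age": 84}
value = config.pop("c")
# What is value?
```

Trace:
`config = {"name": 30, "c": 41, "age": 84}` → config = {'name': 30, 'c': 41, 'age': 84}
`value = config.pop("c")` → config = {'name': 30, 'age': 84}; value = 41
So value = 41

Answer: 41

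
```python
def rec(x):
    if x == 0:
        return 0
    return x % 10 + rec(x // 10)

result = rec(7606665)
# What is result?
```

Sum of digits of 7606665: 5 + 6 + 6 + 6 + 0 + 6 + 7 = 36

Answer: 36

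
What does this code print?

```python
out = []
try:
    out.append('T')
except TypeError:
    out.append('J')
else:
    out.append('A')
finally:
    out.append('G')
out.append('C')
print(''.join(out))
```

Execution trace: 'T' (try body, no exception) → 'A' (else) → 'G' (finally) → 'C' (after the try/except). Output: TAGC

Answer: TAGC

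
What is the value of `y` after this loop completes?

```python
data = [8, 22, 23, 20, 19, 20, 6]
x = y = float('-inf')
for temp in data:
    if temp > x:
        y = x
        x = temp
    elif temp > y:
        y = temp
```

Second largest (with repeats) in [8, 22, 23, 20, 19, 20, 6]
`y` takes the values: -inf → 8 → 22

Answer: 22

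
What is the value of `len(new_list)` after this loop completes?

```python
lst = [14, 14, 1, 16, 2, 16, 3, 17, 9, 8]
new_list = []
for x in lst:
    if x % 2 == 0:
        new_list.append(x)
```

Count even numbers in [14, 14, 1, 16, 2, 16, 3, 17, 9, 8]
`new_list` takes the values: [] → [14] → [14, 14] → [14, 14, 16] → [14, 14, 16, 2] → [14, 14, 16, 2, 16] → [14, 14, 16, 2, 16, 8]
So `len(new_list)` = 6

Answer: 6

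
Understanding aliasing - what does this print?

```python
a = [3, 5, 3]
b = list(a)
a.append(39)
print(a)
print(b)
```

Key concept: list() constructor creates copy.
Step by step:
`a = [3, 5, 3]` → a = [3, 5, 3]
`b = list(a)` → b = [3, 5, 3]
`a.append(39)` → a = [3, 5, 3, 39]
`print(a)` → prints [3, 5, 3, 39]
`print(b)` → prints [3, 5, 3]

Answer:
[3, 5, 3, 39]
[3, 5, 3]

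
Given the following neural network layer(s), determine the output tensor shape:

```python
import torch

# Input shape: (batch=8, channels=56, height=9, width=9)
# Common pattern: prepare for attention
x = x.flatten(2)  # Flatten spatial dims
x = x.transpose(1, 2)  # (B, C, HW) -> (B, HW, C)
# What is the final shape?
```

Input: (8, 56, 9, 9) -> after flatten(2): (8, 56, 81) -> Output: (8, 81, 56)

Answer: (8, 81, 56)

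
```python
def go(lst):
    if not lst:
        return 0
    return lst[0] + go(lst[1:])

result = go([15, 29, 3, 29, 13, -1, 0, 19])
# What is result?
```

15 + 29 + 3 + 29 + 13 + (-1) + 0 + 19 + 0 = 107

Answer: 107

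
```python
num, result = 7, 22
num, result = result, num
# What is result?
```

Trace:
`num, result = 7, 22` → num = 7; result = 22
`num, result = result, num` → num = 22; result = 7
So result = 7

Answer: 7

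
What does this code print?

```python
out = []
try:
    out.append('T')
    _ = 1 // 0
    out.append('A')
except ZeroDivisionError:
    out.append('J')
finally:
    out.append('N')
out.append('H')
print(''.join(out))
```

Execution trace: 'T' (try body) → 'J' (except ZeroDivisionError) → 'N' (finally) → 'H' (after the try/except). Output: TJNH

Answer: TJNH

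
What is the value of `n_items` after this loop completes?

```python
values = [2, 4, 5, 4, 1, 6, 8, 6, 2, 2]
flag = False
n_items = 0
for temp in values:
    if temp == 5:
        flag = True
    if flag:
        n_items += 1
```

Count elements after first 5 in [2, 4, 5, 4, 1, 6, 8, 6, 2, 2]
`n_items` takes the values: 0 → 1 → 2 → 3 → 4 → 5 → 6 → 7 → 8

Answer: 8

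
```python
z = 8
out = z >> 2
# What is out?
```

Trace:
`z = 8` → z = 8
`out = z >> 2` → out = 2
So out = 2

Answer: 2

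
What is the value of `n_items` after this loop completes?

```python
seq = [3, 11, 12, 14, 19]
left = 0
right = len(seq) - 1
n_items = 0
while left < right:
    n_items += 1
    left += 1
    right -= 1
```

Iterations until pointers meet (list length 5)
`n_items` takes the values: 0 → 1 → 2

Answer: 2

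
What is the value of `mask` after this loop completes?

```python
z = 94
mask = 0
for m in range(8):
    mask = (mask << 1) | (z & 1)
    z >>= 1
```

Reverse lowest 8 bits of 94
`mask` takes the values: 0 → 1 → 3 → 7 → 15 → 30 → 61 → 122

Answer: 122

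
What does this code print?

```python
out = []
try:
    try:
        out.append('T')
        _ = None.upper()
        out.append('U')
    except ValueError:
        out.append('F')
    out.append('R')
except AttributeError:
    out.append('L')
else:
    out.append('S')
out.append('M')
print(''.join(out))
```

Execution trace: 'T' (inner try body) → 'L' (except AttributeError) → 'M' (after the try/except). Output: TLM

Answer: TLM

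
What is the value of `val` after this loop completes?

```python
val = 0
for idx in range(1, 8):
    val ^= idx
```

XOR of 1 to 7
`val` takes the values: 0 → 1 → 3 → 0 → 4 → 1 → 7 → 0

Answer: 0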